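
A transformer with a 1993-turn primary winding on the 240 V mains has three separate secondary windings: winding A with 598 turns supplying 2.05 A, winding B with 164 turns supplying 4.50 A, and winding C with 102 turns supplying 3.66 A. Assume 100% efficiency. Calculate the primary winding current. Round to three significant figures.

I_p ≈ 1.17 A

V_A = 240 × 598/1993 = 72.012 V; V_B = 240 × 164/1993 = 19.749 V; V_C = 240 × 102/1993 = 12.283 V.
P_out = V_A I_A + V_B I_B + V_C I_C = 72.012×2.05 + 19.749×4.50 + 12.283×3.66 = 147.62 + 88.871 + 44.956 = 281.45 W.
Ideal ⇒ P_in = P_out, so I_p = P_out/V_p = 281.45/240 = 1.17 A.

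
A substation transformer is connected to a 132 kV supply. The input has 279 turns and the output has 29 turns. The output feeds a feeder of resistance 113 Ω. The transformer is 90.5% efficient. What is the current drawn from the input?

I_in ≈ 13.9 A

V_out = 132000 × 29/279 = 13720 V.
I_out = V_out/R = 13720/113 = 121.42 A.
P_out = V_out I_out = 13720 × 121.42 = 1.6659×10^6 W.
P_in = P_out/η = 1.6659×10^6/0.905 = 1.8408×10^6 W.
I_in = P_in/V_in = 1.8408×10^6/132000 = 13.9 A.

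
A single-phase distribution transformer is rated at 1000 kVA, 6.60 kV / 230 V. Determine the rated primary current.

I_p ≈ 152 A

I_p = S/V_p = 1000000/6600 = 152 A.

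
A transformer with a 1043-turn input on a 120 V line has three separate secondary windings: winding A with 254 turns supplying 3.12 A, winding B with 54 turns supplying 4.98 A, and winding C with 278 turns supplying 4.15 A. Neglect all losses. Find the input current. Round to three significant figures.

I_in ≈ 2.12 A

V_A = 120 × 254/1043 = 29.223 V; V_B = 120 × 54/1043 = 6.2128 V; V_C = 120 × 278/1043 = 31.985 V.
P_out = V_A I_A + V_B I_B + V_C I_C = 29.223×3.12 + 6.2128×4.98 + 31.985×4.15 = 91.177 + 30.940 + 132.74 = 254.85 W.
Ideal ⇒ P_in = P_out, so I_in = P_out/V_in = 254.85/120 = 2.12 A.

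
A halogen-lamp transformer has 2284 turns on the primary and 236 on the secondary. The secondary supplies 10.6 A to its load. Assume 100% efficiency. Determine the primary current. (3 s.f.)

I_p ≈ 1.10 A

For an ideal transformer I_p/I_s = N_s/N_p, so I_p = 10.6 × 236/2284 = 1.10 A.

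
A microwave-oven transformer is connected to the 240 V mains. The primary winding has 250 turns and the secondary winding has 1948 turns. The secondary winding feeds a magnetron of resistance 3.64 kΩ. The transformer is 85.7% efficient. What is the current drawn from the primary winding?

I_p ≈ 4.67 A

V_s = 240 × 1948/250 = 1870.1 V.
I_s = V_s/R = 1870.1/3640 = 0.51376 A.
P_out = V_s I_s = 1870.1 × 0.51376 = 960.77 W.
P_in = P_out/η = 960.77/0.857 = 1121.1 W.
I_p = P_in/V_p = 1121.1/240 = 4.67 A.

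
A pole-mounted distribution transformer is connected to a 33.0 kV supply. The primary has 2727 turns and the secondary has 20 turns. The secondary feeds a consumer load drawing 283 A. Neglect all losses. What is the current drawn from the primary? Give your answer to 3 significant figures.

For an ideal transformer I_p N_p = I_s N_s, so I_p = 283 × 20/2727 = 2.08 A.

I_p ≈ 2.08 A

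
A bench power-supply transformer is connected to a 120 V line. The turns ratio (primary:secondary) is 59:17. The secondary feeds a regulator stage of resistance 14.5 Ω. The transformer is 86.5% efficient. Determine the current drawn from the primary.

I_p ≈ 0.794 A

V_s = 120 × 17/59 = 34.576 V.
I_s = V_s/R = 34.576/14.5 = 2.3846 A.
P_out = V_s I_s = 34.576 × 2.3846 = 82.450 W.
P_in = P_out/η = 82.450/0.865 = 95.317 W.
I_p = P_in/V_p = 95.317/120 = 0.794 A.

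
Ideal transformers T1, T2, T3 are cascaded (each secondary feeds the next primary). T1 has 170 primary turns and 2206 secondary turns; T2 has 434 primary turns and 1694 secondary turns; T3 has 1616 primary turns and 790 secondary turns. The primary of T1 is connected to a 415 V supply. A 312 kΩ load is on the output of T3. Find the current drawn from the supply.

I_supply ≈ 0.816 A

After T1: V = 415.00 × 2206/170 = 5385.2 V.
After T2: V = 5385.2 × 1694/434 = 21020 V.
After T3: V = 21020 × 790/1616 = 10276 V.
I_load = 10276/312000 = 0.032935 A, so P_out = 10276 × 0.032935 = 338.43 W.
All ideal ⇒ P_in = P_out, so I_supply = 338.43/415 = 0.816 A.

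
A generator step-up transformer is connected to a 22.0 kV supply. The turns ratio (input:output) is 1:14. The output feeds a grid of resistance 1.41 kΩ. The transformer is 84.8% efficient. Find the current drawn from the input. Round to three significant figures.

I_in ≈ 3610 A

V_out = 22000 × 14/1 = 308000 V.
I_out = V_out/R = 308000/1410 = 218.44 A.
P_out = V_out I_out = 308000 × 218.44 = 6.7279×10^7 W.
P_in = P_out/η = 6.7279×10^7/0.848 = 7.9339×10^7 W.
I_in = P_in/V_in = 7.9339×10^7/22000 = 3610 A.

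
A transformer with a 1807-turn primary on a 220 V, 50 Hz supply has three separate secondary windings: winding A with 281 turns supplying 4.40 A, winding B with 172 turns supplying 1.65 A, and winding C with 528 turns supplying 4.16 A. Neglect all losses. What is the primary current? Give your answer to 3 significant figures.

V_A = 220 × 281/1807 = 34.211 V; V_B = 220 × 172/1807 = 20.941 V; V_C = 220 × 528/1807 = 64.283 V.
P_out = V_A I_A + V_B I_B + V_C I_C = 34.211×4.40 + 20.941×1.65 + 64.283×4.16 = 150.53 + 34.552 + 267.42 = 452.50 W.
Ideal ⇒ P_in = P_out, so I_p = P_out/V_p = 452.50/220 = 2.06 A.

I_p ≈ 2.06 A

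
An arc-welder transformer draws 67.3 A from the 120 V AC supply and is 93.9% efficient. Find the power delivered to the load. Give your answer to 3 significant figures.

P_out ≈ 7580 W

P_in = V_p I_p = 120 × 67.3 = 8076.0 W.
P_out = η P_in = 0.939 × 8076.0 = 7580 W.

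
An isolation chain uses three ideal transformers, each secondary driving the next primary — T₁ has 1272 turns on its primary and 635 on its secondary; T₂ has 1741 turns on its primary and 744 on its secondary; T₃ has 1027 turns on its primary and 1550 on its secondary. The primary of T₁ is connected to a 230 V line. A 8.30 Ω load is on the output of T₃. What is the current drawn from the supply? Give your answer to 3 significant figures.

Secondary of T₁: V = 230.00 × 635/1272 = 114.82 V.
Secondary of T₂: V = 114.82 × 744/1741 = 49.067 V.
Secondary of T₃: V = 49.067 × 1550/1027 = 74.054 V.
I_load = 74.054/8.30 = 8.9222 A, so P_out = 74.054 × 8.9222 = 660.73 W.
All ideal ⇒ P_in = P_out, so I_supply = 660.73/230 = 2.87 A.

I_supply ≈ 2.87 A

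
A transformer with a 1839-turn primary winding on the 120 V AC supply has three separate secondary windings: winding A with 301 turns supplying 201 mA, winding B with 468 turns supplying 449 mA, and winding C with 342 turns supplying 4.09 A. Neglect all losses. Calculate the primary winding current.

I_p ≈ 0.908 A

V_A = 120 × 301/1839 = 19.641 V; V_B = 120 × 468/1839 = 30.538 V; V_C = 120 × 342/1839 = 22.316 V.
P_out = V_A I_A + V_B I_B + V_C I_C = 19.641×0.201 + 30.538×0.449 + 22.316×4.09 = 3.9479 + 13.712 + 91.274 = 108.93 W.
Ideal ⇒ P_in = P_out, so I_p = P_out/V_p = 108.93/120 = 0.908 A.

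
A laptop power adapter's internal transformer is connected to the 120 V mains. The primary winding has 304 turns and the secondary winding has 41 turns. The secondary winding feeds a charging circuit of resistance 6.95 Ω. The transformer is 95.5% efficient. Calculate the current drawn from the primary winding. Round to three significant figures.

I_p ≈ 0.329 A

V_s = 120 × 41/304 = 16.184 V.
I_s = V_s/R = 16.184/6.95 = 2.3287 A.
P_out = V_s I_s = 16.184 × 2.3287 = 37.688 W.
P_in = P_out/η = 37.688/0.955 = 39.463 W.
I_p = P_in/V_p = 39.463/120 = 0.329 A.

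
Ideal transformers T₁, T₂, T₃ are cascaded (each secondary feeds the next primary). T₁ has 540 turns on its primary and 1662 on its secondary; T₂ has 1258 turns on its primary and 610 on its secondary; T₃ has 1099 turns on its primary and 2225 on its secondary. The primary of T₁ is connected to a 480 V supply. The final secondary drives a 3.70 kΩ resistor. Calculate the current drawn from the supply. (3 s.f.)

Secondary of T₁: V = 480.00 × 1662/540 = 1477.3 V.
Secondary of T₂: V = 1477.3 × 610/1258 = 716.35 V.
Secondary of T₃: V = 716.35 × 2225/1099 = 1450.3 V.
I_load = 1450.3/3700 = 0.39197 A, so P_out = 1450.3 × 0.39197 = 568.48 W.
All ideal ⇒ P_in = P_out, so I_supply = 568.48/480 = 1.18 A.

I_supply ≈ 1.18 A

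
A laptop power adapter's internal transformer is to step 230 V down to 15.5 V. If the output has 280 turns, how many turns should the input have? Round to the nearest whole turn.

N_in/N_out = V_in/V_out, so N_in = 280 × 230/15.5 = 4154.8 ≈ 4155 turns.

N_in = 4155 turns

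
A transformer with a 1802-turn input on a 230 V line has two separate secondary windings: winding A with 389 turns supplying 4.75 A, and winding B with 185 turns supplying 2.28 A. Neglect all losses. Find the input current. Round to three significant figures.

I_in ≈ 1.26 A

V_A = 230 × 389/1802 = 49.650 V; V_B = 230 × 185/1802 = 23.613 V.
P_out = V_A I_A + V_B I_B = 49.650×4.75 + 23.613×2.28 = 235.84 + 53.837 = 289.68 W.
Ideal ⇒ P_in = P_out, so I_in = P_out/V_in = 289.68/230 = 1.26 A.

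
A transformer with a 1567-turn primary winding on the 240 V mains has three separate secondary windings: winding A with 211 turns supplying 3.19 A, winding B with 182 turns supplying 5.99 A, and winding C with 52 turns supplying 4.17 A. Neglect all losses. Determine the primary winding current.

I_p ≈ 1.26 A

V_A = 240 × 211/1567 = 32.317 V; V_B = 240 × 182/1567 = 27.875 V; V_C = 240 × 52/1567 = 7.9643 V.
P_out = V_A I_A + V_B I_B + V_C I_C = 32.317×3.19 + 27.875×5.99 + 7.9643×4.17 = 103.09 + 166.97 + 33.211 = 303.27 W.
Ideal ⇒ P_in = P_out, so I_p = P_out/V_p = 303.27/240 = 1.26 A.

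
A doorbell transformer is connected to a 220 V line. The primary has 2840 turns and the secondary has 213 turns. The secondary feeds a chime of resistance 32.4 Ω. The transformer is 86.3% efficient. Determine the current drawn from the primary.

I_p ≈ 0.0443 A

V_s = 220 × 213/2840 = 16.500 V.
I_s = V_s/R = 16.500/32.4 = 0.50926 A.
P_out = V_s I_s = 16.500 × 0.50926 = 8.4028 W.
P_in = P_out/η = 8.4028/0.863 = 9.7367 W.
I_p = P_in/V_p = 9.7367/220 = 0.0443 A.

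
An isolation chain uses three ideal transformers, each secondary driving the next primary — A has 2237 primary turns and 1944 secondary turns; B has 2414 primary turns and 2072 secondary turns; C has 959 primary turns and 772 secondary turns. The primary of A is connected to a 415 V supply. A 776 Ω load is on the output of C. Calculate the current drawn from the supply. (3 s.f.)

I_supply ≈ 0.193 A

Secondary of A: V = 415.00 × 1944/2237 = 360.64 V.
Secondary of B: V = 360.64 × 2072/2414 = 309.55 V.
Secondary of C: V = 309.55 × 772/959 = 249.19 V.
I_load = 249.19/776 = 0.32112 A, so P_out = 249.19 × 0.32112 = 80.020 W.
All ideal ⇒ P_in = P_out, so I_supply = 80.020/415 = 0.193 A.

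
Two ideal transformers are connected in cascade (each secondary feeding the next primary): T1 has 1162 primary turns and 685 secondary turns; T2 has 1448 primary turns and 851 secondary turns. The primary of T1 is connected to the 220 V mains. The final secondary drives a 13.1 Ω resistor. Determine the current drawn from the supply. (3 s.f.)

Secondary of T1: V = 220.00 × 685/1162 = 129.69 V.
Secondary of T2: V = 129.69 × 851/1448 = 76.220 V.
I_load = 76.220/13.1 = 5.8183 A, so P_out = 76.220 × 5.8183 = 443.47 W.
All ideal ⇒ P_in = P_out, so I_supply = 443.47/220 = 2.02 A.

I_supply ≈ 2.02 A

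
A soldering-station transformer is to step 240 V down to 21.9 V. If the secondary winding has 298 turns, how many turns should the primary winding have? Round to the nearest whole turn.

N_p/N_s = V_p/V_s, so N_p = 298 × 240/21.9 = 3265.8 ≈ 3266 turns.

N_p = 3266 turns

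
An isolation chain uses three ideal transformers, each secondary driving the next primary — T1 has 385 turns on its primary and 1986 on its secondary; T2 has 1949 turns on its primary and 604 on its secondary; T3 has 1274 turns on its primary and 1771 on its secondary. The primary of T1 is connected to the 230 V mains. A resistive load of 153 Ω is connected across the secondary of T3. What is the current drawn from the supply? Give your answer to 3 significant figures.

I_supply ≈ 7.42 A

After T1: V = 230.00 × 1986/385 = 1186.4 V.
After T2: V = 1186.4 × 604/1949 = 367.68 V.
After T3: V = 367.68 × 1771/1274 = 511.12 V.
I_load = 511.12/153 = 3.3406 A, so P_out = 511.12 × 3.3406 = 1707.5 W.
All ideal ⇒ P_in = P_out, so I_supply = 1707.5/230 = 7.42 A.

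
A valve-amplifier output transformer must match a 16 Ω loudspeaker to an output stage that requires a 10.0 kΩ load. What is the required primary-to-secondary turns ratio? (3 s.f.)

Z_p/Z_s = (N_p/N_s)², so N_p/N_s = √(10000/16) = √625 = 25.0.

N_p/N_s ≈ 25.0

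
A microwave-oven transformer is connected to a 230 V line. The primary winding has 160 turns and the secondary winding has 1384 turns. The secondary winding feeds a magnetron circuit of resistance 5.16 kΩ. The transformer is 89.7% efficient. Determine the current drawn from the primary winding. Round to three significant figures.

I_p ≈ 3.72 A

V_s = 230 × 1384/160 = 1989.5 V.
I_s = V_s/R = 1989.5/5160 = 0.38556 A.
P_out = V_s I_s = 1989.5 × 0.38556 = 767.08 W.
P_in = P_out/η = 767.08/0.897 = 855.16 W.
I_p = P_in/V_p = 855.16/230 = 3.72 A.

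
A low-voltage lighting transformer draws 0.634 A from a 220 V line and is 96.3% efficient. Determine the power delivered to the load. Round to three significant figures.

P_out ≈ 134 W

P_in = V_p I_p = 220 × 0.634 = 139.48 W.
P_out = η P_in = 0.963 × 139.48 = 134 W.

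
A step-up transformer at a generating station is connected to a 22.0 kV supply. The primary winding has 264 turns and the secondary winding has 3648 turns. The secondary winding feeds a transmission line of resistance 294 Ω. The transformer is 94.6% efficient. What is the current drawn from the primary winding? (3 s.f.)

V_s = 22000 × 3648/264 = 304000 V.
I_s = V_s/R = 304000/294 = 1034.0 A.
P_out = V_s I_s = 304000 × 1034.0 = 3.1434×10^8 W.
P_in = P_out/η = 3.1434×10^8/0.946 = 3.3228×10^8 W.
I_p = P_in/V_p = 3.3228×10^8/22000 = 15100 A.

I_p ≈ 15100 A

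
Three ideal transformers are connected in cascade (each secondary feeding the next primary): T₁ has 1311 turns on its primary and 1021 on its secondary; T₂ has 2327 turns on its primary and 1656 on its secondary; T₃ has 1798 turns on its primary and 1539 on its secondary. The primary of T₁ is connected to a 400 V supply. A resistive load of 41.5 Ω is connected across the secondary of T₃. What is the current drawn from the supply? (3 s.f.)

I_supply ≈ 2.17 A

After T₁: V = 400.00 × 1021/1311 = 311.52 V.
After T₂: V = 311.52 × 1656/2327 = 221.69 V.
After T₃: V = 221.69 × 1539/1798 = 189.76 V.
I_load = 189.76/41.5 = 4.5724 A, so P_out = 189.76 × 4.5724 = 867.65 W.
All ideal ⇒ P_in = P_out, so I_supply = 867.65/400 = 2.17 A.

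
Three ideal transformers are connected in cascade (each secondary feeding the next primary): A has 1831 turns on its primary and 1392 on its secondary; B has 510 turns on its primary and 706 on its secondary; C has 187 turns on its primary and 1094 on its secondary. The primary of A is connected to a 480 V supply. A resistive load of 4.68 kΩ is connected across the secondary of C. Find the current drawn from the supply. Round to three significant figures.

Secondary of A: V = 480.00 × 1392/1831 = 364.92 V.
Secondary of B: V = 364.92 × 706/510 = 505.16 V.
Secondary of C: V = 505.16 × 1094/187 = 2955.3 V.
I_load = 2955.3/4680 = 0.63148 A, so P_out = 2955.3 × 0.63148 = 1866.2 W.
All ideal ⇒ P_in = P_out, so I_supply = 1866.2/480 = 3.89 A.

I_supply ≈ 3.89 A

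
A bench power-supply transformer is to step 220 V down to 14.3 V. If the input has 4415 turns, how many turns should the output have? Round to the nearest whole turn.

N_out/N_in = V_out/V_in, so N_out = 4415 × 14.3/220 = 287.0 ≈ 287 turns.

N_out = 287 turns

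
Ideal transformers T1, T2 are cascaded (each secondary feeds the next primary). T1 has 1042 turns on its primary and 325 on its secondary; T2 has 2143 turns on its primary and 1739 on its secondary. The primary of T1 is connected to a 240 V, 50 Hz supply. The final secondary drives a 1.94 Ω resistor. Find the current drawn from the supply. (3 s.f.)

I_supply ≈ 7.92 A

After T1: V = 240.00 × 325/1042 = 74.856 V.
After T2: V = 74.856 × 1739/2143 = 60.744 V.
I_load = 60.744/1.94 = 31.311 A, so P_out = 60.744 × 31.311 = 1902.0 W.
All ideal ⇒ P_in = P_out, so I_supply = 1902.0/240 = 7.92 A.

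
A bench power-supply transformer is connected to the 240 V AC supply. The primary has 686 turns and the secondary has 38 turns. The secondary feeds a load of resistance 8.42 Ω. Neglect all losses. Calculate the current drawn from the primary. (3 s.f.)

V_s = V_p × N_s/N_p = 240 × 38/686 = 13.294 V.
I_s = V_s/R = 13.294/8.42 = 1.5789 A.
For an ideal transformer I_p N_p = I_s N_s, so I_p = 1.5789 × 38/686 = 0.0875 A.

I_p ≈ 0.0875 A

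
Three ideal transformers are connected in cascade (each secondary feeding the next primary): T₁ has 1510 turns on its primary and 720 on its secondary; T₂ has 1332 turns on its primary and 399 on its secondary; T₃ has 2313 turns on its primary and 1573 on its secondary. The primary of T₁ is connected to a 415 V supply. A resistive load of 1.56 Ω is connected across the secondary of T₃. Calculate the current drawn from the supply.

After T₁: V = 415.00 × 720/1510 = 197.88 V.
After T₂: V = 197.88 × 399/1332 = 59.275 V.
After T₃: V = 59.275 × 1573/2313 = 40.311 V.
I_load = 40.311/1.56 = 25.840 A, so P_out = 40.311 × 25.840 = 1041.7 W.
All ideal ⇒ P_in = P_out, so I_supply = 1041.7/415 = 2.51 A.

I_supply ≈ 2.51 A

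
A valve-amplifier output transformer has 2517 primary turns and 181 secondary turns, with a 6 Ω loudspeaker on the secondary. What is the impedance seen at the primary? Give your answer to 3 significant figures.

Z_p ≈ 1160 Ω

Z_p = (N_p/N_s)² × Z_s = (2517/181)² × 6 = 1160 Ω.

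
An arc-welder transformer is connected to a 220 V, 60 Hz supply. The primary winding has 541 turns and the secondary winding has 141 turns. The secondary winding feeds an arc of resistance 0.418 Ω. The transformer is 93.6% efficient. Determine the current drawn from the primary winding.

V_s = 220 × 141/541 = 57.338 V.
I_s = V_s/R = 57.338/0.418 = 137.17 A.
P_out = V_s I_s = 57.338 × 137.17 = 7865.3 W.
P_in = P_out/η = 7865.3/0.936 = 8403.0 W.
I_p = P_in/V_p = 8403.0/220 = 38.2 A.

I_p ≈ 38.2 A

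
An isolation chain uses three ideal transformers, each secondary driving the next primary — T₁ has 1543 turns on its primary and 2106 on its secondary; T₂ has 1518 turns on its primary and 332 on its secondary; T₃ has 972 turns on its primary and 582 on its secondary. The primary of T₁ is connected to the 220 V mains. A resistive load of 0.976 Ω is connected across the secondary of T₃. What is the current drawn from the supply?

After T₁: V = 220.00 × 2106/1543 = 300.27 V.
After T₂: V = 300.27 × 332/1518 = 65.672 V.
After T₃: V = 65.672 × 582/972 = 39.322 V.
I_load = 39.322/0.976 = 40.289 A, so P_out = 39.322 × 40.289 = 1584.3 W.
All ideal ⇒ P_in = P_out, so I_supply = 1584.3/220 = 7.20 A.

I_supply ≈ 7.20 A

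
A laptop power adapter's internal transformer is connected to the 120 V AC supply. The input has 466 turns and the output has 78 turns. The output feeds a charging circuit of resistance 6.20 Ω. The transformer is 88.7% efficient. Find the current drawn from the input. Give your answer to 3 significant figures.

V_out = 120 × 78/466 = 20.086 V.
I_out = V_out/R = 20.086/6.20 = 3.2397 A.
P_out = V_out I_out = 20.086 × 3.2397 = 65.071 W.
P_in = P_out/η = 65.071/0.887 = 73.361 W.
I_in = P_in/V_in = 73.361/120 = 0.611 A.

I_in ≈ 0.611 A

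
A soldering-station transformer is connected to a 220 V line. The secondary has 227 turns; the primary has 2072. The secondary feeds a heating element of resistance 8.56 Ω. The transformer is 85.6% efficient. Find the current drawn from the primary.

I_p ≈ 0.360 A

V_s = 220 × 227/2072 = 24.102 V.
I_s = V_s/R = 24.102/8.56 = 2.8157 A.
P_out = V_s I_s = 24.102 × 2.8157 = 67.865 W.
P_in = P_out/η = 67.865/0.856 = 79.281 W.
I_p = P_in/V_p = 79.281/220 = 0.360 A.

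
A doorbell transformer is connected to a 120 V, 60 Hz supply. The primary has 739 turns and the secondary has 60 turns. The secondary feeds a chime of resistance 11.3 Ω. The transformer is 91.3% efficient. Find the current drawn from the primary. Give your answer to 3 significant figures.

I_p ≈ 0.0767 A

V_s = 120 × 60/739 = 9.7429 V.
I_s = V_s/R = 9.7429/11.3 = 0.86220 A.
P_out = V_s I_s = 9.7429 × 0.86220 = 8.4004 W.
P_in = P_out/η = 8.4004/0.913 = 9.2008 W.
I_p = P_in/V_p = 9.2008/120 = 0.0767 A.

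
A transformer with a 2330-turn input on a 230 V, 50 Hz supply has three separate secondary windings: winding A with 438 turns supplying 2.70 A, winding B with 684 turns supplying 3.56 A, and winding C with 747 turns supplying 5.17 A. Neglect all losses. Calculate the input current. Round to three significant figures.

V_A = 230 × 438/2330 = 43.236 V; V_B = 230 × 684/2330 = 67.519 V; V_C = 230 × 747/2330 = 73.738 V.
P_out = V_A I_A + V_B I_B + V_C I_C = 43.236×2.70 + 67.519×3.56 + 73.738×5.17 = 116.74 + 240.37 + 381.23 = 738.33 W.
Ideal ⇒ P_in = P_out, so I_in = P_out/V_in = 738.33/230 = 3.21 A.

I_in ≈ 3.21 A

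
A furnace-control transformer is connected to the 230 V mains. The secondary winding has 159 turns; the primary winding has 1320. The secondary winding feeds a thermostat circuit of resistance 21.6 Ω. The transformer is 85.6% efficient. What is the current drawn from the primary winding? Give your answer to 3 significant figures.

I_p ≈ 0.180 A

V_s = 230 × 159/1320 = 27.705 V.
I_s = V_s/R = 27.705/21.6 = 1.2826 A.
P_out = V_s I_s = 27.705 × 1.2826 = 35.534 W.
P_in = P_out/η = 35.534/0.856 = 41.512 W.
I_p = P_in/V_p = 41.512/230 = 0.180 A.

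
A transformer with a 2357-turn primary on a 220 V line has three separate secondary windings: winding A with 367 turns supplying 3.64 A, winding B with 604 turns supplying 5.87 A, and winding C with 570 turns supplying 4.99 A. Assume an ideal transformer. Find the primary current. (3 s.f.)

V_A = 220 × 367/2357 = 34.255 V; V_B = 220 × 604/2357 = 56.377 V; V_C = 220 × 570/2357 = 53.203 V.
P_out = V_A I_A + V_B I_B + V_C I_C = 34.255×3.64 + 56.377×5.87 + 53.203×4.99 = 124.69 + 330.93 + 265.48 = 721.11 W.
Ideal ⇒ P_in = P_out, so I_p = P_out/V_p = 721.11/220 = 3.28 A.

I_p ≈ 3.28 A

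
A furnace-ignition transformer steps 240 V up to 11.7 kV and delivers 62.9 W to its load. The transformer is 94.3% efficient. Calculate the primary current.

P_in = P_out/η = 62.9/0.943 = 66.702 W.
I_p = P_in/V_p = 66.702/240 = 0.278 A.

I_p ≈ 0.278 A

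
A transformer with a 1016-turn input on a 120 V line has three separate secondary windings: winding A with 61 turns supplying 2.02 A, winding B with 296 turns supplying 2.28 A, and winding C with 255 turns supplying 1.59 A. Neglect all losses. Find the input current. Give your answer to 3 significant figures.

I_in ≈ 1.18 A

V_A = 120 × 61/1016 = 7.2047 V; V_B = 120 × 296/1016 = 34.961 V; V_C = 120 × 255/1016 = 30.118 V.
P_out = V_A I_A + V_B I_B + V_C I_C = 7.2047×2.02 + 34.961×2.28 + 30.118×1.59 = 14.554 + 79.710 + 47.888 = 142.15 W.
Ideal ⇒ P_in = P_out, so I_in = P_out/V_in = 142.15/120 = 1.18 A.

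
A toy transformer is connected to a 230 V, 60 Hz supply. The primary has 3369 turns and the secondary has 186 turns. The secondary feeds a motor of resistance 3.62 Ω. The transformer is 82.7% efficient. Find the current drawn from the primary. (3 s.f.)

I_p ≈ 0.234 A

V_s = 230 × 186/3369 = 12.698 V.
I_s = V_s/R = 12.698/3.62 = 3.5078 A.
P_out = V_s I_s = 12.698 × 3.5078 = 44.542 W.
P_in = P_out/η = 44.542/0.827 = 53.860 W.
I_p = P_in/V_p = 53.860/230 = 0.234 A.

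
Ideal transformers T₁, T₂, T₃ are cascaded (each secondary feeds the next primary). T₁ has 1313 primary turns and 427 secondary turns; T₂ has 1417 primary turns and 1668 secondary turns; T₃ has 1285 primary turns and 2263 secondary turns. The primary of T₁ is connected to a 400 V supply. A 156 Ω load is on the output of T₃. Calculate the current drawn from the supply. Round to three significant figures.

I_supply ≈ 1.17 A

Secondary of T₁: V = 400.00 × 427/1313 = 130.08 V.
Secondary of T₂: V = 130.08 × 1668/1417 = 153.13 V.
Secondary of T₃: V = 153.13 × 2263/1285 = 269.67 V.
I_load = 269.67/156 = 1.7286 A, so P_out = 269.67 × 1.7286 = 466.16 W.
All ideal ⇒ P_in = P_out, so I_supply = 466.16/400 = 1.17 A.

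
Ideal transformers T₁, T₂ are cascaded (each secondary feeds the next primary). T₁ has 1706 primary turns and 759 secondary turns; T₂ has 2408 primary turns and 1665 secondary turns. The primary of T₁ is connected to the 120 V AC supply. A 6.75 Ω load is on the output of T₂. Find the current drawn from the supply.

I_supply ≈ 1.68 A

After T₁: V = 120.00 × 759/1706 = 53.388 V.
After T₂: V = 53.388 × 1665/2408 = 36.915 V.
I_load = 36.915/6.75 = 5.4689 A, so P_out = 36.915 × 5.4689 = 201.88 W.
All ideal ⇒ P_in = P_out, so I_supply = 201.88/120 = 1.68 A.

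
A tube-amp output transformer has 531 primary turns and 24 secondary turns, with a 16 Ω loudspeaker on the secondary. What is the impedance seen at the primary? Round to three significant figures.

Z_p = (N_p/N_s)² × Z_s = (531/24)² × 16 = 7830 Ω.

Z_p ≈ 7830 Ω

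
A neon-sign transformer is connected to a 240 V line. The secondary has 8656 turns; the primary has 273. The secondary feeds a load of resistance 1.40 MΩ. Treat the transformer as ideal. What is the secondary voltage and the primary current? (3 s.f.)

V_s ≈ 7610 V, I_p ≈ 0.172 A

V_s = V_p × N_s/N_p = 240 × 8656/273 = 7609.7 V.
I_s = V_s/R = 7609.7/(1.40×10^6) = 0.0054355 A.
I_p = I_s × N_s/N_p = 0.0054355 × 8656/273 = 0.172 A.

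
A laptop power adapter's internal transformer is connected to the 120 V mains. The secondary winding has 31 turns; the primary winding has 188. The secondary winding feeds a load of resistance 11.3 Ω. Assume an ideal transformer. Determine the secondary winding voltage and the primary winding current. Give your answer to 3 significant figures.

V_s ≈ 19.8 V, I_p ≈ 0.289 A

V_s = V_p × N_s/N_p = 120 × 31/188 = 19.787 V.
I_s = V_s/R = 19.787/11.3 = 1.7511 A.
I_p = I_s × N_s/N_p = 1.7511 × 31/188 = 0.289 A.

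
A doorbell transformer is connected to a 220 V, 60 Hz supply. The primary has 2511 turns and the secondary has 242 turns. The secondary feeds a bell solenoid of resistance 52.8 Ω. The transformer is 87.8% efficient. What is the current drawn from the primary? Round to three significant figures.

V_s = 220 × 242/2511 = 21.203 V.
I_s = V_s/R = 21.203/52.8 = 0.40157 A.
P_out = V_s I_s = 21.203 × 0.40157 = 8.5143 W.
P_in = P_out/η = 8.5143/0.878 = 9.6974 W.
I_p = P_in/V_p = 9.6974/220 = 0.0441 A.

I_p ≈ 0.0441 A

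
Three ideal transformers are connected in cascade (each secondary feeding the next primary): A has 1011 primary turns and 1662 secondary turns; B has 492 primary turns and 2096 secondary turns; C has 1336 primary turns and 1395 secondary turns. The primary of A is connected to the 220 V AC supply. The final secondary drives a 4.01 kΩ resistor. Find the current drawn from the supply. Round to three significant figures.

After A: V = 220.00 × 1662/1011 = 361.66 V.
After B: V = 361.66 × 2096/492 = 1540.7 V.
After C: V = 1540.7 × 1395/1336 = 1608.8 V.
I_load = 1608.8/4010 = 0.40119 A, so P_out = 1608.8 × 0.40119 = 645.43 W.
All ideal ⇒ P_in = P_out, so I_supply = 645.43/220 = 2.93 A.

I_supply ≈ 2.93 A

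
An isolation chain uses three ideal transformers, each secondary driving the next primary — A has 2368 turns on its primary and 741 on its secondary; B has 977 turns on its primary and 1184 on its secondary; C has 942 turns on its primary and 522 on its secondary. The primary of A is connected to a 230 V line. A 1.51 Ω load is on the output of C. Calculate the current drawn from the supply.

Secondary of A: V = 230.00 × 741/2368 = 71.972 V.
Secondary of B: V = 71.972 × 1184/977 = 87.221 V.
Secondary of C: V = 87.221 × 522/942 = 48.333 V.
I_load = 48.333/1.51 = 32.008 A, so P_out = 48.333 × 32.008 = 1547.1 W.
All ideal ⇒ P_in = P_out, so I_supply = 1547.1/230 = 6.73 A.

I_supply ≈ 6.73 A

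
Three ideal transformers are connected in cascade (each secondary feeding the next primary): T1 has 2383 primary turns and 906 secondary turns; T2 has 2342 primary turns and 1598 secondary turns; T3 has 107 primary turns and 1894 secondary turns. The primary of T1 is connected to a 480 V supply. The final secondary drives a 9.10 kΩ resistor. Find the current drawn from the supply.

Secondary of T1: V = 480.00 × 906/2383 = 182.49 V.
Secondary of T2: V = 182.49 × 1598/2342 = 124.52 V.
Secondary of T3: V = 124.52 × 1894/107 = 2204.1 V.
I_load = 2204.1/9100 = 0.24221 A, so P_out = 2204.1 × 0.24221 = 533.85 W.
All ideal ⇒ P_in = P_out, so I_supply = 533.85/480 = 1.11 A.

I_supply ≈ 1.11 A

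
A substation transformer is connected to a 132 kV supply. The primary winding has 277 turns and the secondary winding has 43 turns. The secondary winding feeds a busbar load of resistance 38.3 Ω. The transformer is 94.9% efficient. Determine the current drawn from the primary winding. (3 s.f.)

I_p ≈ 87.5 A

V_s = 132000 × 43/277 = 20491 V.
I_s = V_s/R = 20491/38.3 = 535.01 A.
P_out = V_s I_s = 20491 × 535.01 = 1.0963×10^7 W.
P_in = P_out/η = 1.0963×10^7/0.949 = 1.1552×10^7 W.
I_p = P_in/V_p = 1.1552×10^7/132000 = 87.5 A.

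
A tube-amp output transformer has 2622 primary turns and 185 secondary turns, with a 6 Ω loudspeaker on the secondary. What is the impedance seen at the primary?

Z_p ≈ 1210 Ω

Z_p = (N_p/N_s)² × Z_s = (2622/185)² × 6 = 1210 Ω.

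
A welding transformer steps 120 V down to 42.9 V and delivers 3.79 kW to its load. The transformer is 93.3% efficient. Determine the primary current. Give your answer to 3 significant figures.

P_in = P_out/η = 3790/0.933 = 4062.2 W.
I_p = P_in/V_p = 4062.2/120 = 33.9 A.

I_p ≈ 33.9 A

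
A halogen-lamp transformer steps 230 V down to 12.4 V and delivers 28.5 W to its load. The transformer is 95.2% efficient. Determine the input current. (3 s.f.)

P_in = P_out/η = 28.5/0.952 = 29.937 W.
I_in = P_in/V_in = 29.937/230 = 0.130 A.

I_in ≈ 0.130 A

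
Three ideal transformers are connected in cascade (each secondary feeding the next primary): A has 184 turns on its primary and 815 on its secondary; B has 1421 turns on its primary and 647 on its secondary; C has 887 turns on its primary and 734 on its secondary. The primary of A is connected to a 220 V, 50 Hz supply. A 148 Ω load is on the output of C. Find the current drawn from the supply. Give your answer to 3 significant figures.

After A: V = 220.00 × 815/184 = 974.46 V.
After B: V = 974.46 × 647/1421 = 443.68 V.
After C: V = 443.68 × 734/887 = 367.15 V.
I_load = 367.15/148 = 2.4808 A, so P_out = 367.15 × 2.4808 = 910.81 W.
All ideal ⇒ P_in = P_out, so I_supply = 910.81/220 = 4.14 A.

I_supply ≈ 4.14 A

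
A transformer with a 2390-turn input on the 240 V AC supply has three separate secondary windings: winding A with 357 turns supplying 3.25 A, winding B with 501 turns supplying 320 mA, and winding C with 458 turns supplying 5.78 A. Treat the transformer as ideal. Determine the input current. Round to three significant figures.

I_in ≈ 1.66 A

V_A = 240 × 357/2390 = 35.849 V; V_B = 240 × 501/2390 = 50.310 V; V_C = 240 × 458/2390 = 45.992 V.
P_out = V_A I_A + V_B I_B + V_C I_C = 35.849×3.25 + 50.310×0.320 + 45.992×5.78 = 116.51 + 16.099 + 265.83 = 398.44 W.
Ideal ⇒ P_in = P_out, so I_in = P_out/V_in = 398.44/240 = 1.66 A.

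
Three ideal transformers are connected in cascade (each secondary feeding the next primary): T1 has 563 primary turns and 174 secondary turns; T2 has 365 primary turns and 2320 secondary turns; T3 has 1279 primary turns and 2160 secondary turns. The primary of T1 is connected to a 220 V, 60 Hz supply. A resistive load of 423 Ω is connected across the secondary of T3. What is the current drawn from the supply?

After T1: V = 220.00 × 174/563 = 67.993 V.
After T2: V = 67.993 × 2320/365 = 432.17 V.
After T3: V = 432.17 × 2160/1279 = 729.86 V.
I_load = 729.86/423 = 1.7254 A, so P_out = 729.86 × 1.7254 = 1259.3 W.
All ideal ⇒ P_in = P_out, so I_supply = 1259.3/220 = 5.72 A.

I_supply ≈ 5.72 A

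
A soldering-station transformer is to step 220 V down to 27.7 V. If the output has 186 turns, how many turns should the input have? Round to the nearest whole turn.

N_in/N_out = V_in/V_out, so N_in = 186 × 220/27.7 = 1477.3 ≈ 1477 turns.

N_in = 1477 turns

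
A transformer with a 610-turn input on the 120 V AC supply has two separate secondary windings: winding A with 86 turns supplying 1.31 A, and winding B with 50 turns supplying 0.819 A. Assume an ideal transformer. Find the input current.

I_in ≈ 0.252 A

V_A = 120 × 86/610 = 16.918 V; V_B = 120 × 50/610 = 9.8361 V.
P_out = V_A I_A + V_B I_B = 16.918×1.31 + 9.8361×0.819 = 22.163 + 8.0557 = 30.218 W.
Ideal ⇒ P_in = P_out, so I_in = P_out/V_in = 30.218/120 = 0.252 A.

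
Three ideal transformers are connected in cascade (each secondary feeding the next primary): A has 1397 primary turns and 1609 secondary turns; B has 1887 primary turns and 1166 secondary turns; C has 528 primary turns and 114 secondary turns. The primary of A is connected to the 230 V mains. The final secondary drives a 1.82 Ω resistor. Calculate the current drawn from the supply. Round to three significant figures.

After A: V = 230.00 × 1609/1397 = 264.90 V.
After B: V = 264.90 × 1166/1887 = 163.69 V.
After C: V = 163.69 × 114/528 = 35.342 V.
I_load = 35.342/1.82 = 19.418 A, so P_out = 35.342 × 19.418 = 686.28 W.
All ideal ⇒ P_in = P_out, so I_supply = 686.28/230 = 2.98 A.

I_supply ≈ 2.98 A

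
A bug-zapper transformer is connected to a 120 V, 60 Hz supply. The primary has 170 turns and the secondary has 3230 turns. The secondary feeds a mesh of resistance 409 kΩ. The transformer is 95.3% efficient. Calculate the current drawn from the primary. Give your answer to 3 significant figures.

V_s = 120 × 3230/170 = 2280.0 V.
I_s = V_s/R = 2280.0/409000 = 0.0055746 A.
P_out = V_s I_s = 2280.0 × 0.0055746 = 12.710 W.
P_in = P_out/η = 12.710/0.953 = 13.337 W.
I_p = P_in/V_p = 13.337/120 = 0.111 A.

I_p ≈ 0.111 A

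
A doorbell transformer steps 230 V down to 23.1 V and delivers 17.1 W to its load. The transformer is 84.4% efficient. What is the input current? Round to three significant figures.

P_in = P_out/η = 17.1/0.844 = 20.261 W.
I_in = P_in/V_in = 20.261/230 = 0.0881 A.

I_in ≈ 0.0881 A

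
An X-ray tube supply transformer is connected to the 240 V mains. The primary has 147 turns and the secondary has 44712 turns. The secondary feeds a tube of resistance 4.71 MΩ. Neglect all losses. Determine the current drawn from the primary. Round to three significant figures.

V_s = V_p × N_s/N_p = 240 × 44712/147 = 72999 V.
I_s = V_s/R = 72999/(4.71×10^6) = 0.015499 A.
For an ideal transformer I_p N_p = I_s N_s, so I_p = 0.015499 × 44712/147 = 4.71 A.

I_p ≈ 4.71 A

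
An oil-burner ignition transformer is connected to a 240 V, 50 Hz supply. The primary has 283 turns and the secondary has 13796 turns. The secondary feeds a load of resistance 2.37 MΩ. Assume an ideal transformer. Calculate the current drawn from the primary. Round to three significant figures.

I_p ≈ 0.241 A

V_s = V_p × N_s/N_p = 240 × 13796/283 = 11700 V.
I_s = V_s/R = 11700/(2.37×10^6) = 0.0049366 A.
For an ideal transformer I_p N_p = I_s N_s, so I_p = 0.0049366 × 13796/283 = 0.241 A.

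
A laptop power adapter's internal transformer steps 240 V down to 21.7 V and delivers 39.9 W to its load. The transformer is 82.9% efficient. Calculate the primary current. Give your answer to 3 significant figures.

I_p ≈ 0.201 A

P_in = P_out/η = 39.9/0.829 = 48.130 W.
I_p = P_in/V_p = 48.130/240 = 0.201 A.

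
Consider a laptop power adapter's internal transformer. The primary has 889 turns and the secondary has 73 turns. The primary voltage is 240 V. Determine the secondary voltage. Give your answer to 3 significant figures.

V_s ≈ 19.7 V

V_s/V_p = N_s/N_p, so V_s = 240 × 73/889 = 19.7 V.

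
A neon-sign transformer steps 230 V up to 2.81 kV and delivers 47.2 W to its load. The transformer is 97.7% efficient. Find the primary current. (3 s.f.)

I_p ≈ 0.210 A

P_in = P_out/η = 47.2/0.977 = 48.311 W.
I_p = P_in/V_p = 48.311/230 = 0.210 A.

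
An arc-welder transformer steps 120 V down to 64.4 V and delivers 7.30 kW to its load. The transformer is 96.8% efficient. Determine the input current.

P_in = P_out/η = 7300/0.968 = 7541.3 W.
I_in = P_in/V_in = 7541.3/120 = 62.8 A.

I_in ≈ 62.8 A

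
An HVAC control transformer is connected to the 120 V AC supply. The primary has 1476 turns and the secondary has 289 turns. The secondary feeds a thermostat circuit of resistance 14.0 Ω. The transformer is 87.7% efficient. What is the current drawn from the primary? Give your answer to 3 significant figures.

V_s = 120 × 289/1476 = 23.496 V.
I_s = V_s/R = 23.496/14.0 = 1.6783 A.
P_out = V_s I_s = 23.496 × 1.6783 = 39.433 W.
P_in = P_out/η = 39.433/0.877 = 44.963 W.
I_p = P_in/V_p = 44.963/120 = 0.375 A.

I_p ≈ 0.375 A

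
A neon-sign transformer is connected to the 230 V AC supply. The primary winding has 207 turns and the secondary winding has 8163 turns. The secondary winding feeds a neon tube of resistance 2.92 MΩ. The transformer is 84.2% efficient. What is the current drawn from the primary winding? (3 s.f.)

V_s = 230 × 8163/207 = 9070.0 V.
I_s = V_s/R = 9070.0/(2.92×10^6) = 0.0031062 A.
P_out = V_s I_s = 9070.0 × 0.0031062 = 28.173 W.
P_in = P_out/η = 28.173/0.842 = 33.460 W.
I_p = P_in/V_p = 33.460/230 = 0.145 A.

I_p ≈ 0.145 A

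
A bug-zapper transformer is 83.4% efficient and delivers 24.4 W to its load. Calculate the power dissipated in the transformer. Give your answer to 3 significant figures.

P_loss ≈ 4.86 W

P_in = P_out/η = 24.4/0.834 = 29.2566 W.
P_loss = P_in − P_out = 29.2566 − 24.4 = 4.86 W.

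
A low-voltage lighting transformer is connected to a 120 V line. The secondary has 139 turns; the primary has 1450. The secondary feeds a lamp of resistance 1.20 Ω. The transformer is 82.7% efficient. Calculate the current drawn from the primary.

V_s = 120 × 139/1450 = 11.503 V.
I_s = V_s/R = 11.503/1.20 = 9.5862 A.
P_out = V_s I_s = 11.503 × 9.5862 = 110.27 W.
P_in = P_out/η = 110.27/0.827 = 133.34 W.
I_p = P_in/V_p = 133.34/120 = 1.11 A.

I_p ≈ 1.11 A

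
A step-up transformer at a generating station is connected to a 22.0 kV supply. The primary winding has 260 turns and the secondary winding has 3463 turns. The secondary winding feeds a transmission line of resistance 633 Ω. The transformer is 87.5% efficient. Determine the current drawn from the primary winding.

V_s = 22000 × 3463/260 = 293020 V.
I_s = V_s/R = 293020/633 = 462.91 A.
P_out = V_s I_s = 293020 × 462.91 = 1.3564×10^8 W.
P_in = P_out/η = 1.3564×10^8/0.875 = 1.5502×10^8 W.
I_p = P_in/V_p = 1.5502×10^8/22000 = 7050 A.

I_p ≈ 7050 A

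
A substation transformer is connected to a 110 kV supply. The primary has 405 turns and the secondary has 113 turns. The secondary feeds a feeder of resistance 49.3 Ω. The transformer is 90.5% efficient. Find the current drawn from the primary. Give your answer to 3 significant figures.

V_s = 110000 × 113/405 = 30691 V.
I_s = V_s/R = 30691/49.3 = 622.54 A.
P_out = V_s I_s = 30691 × 622.54 = 1.9107×10^7 W.
P_in = P_out/η = 1.9107×10^7/0.905 = 2.1112×10^7 W.
I_p = P_in/V_p = 2.1112×10^7/110000 = 192 A.

I_p ≈ 192 A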